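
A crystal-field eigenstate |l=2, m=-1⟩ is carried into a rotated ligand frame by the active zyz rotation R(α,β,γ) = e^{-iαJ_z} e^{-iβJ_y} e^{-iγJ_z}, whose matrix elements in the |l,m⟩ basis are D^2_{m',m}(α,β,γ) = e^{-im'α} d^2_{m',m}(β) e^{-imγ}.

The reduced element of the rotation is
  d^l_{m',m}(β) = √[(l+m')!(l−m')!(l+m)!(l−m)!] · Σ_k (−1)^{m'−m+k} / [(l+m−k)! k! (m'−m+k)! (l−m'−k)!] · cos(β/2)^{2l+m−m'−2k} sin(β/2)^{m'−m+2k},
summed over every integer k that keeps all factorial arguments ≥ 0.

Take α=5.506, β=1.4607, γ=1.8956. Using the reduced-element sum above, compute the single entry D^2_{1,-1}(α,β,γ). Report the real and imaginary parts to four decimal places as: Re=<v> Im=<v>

Re=-0.4843 Im=0.2453

D^2_{1,-1}(5.5060,1.4607,1.8956) = e^{-i·1·5.5060}·d^2_{1,-1}(1.4607)·e^{-i·-1·1.8956}. Compute d first:
Half-angle: c=0.744941, s=0.667130. N=√(6·1·1·6)=6.000000
k∈{0,1} keeps every argument non-negative
  k=0: (−1)^2·6.0000/(2)·0.7449^2·0.6671^2 = +0.740946
  k=1: (−1)^3·6.0000/(6)·0.7449^0·0.6671^4 = -0.198081
d^2_{1,-1}(1.4607) = +0.740946 -0.198081 = +0.542865
D = (+0.712890+0.701276i)·(+0.542865)·(-0.319123+0.947713i) = -0.484294+0.245279i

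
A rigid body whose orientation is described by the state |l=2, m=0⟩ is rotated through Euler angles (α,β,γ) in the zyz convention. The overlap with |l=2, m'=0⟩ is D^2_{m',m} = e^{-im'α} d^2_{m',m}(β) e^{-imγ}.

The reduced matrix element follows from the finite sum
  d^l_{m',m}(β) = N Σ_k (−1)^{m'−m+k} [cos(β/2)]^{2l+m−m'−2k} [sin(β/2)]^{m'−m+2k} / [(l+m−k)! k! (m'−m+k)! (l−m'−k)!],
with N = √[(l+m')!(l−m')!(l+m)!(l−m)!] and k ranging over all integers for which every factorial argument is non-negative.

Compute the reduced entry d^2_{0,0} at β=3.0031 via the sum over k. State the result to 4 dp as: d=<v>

d^2_{0,0}(β=3.0031) via the finite sum:
c=cos(3.003100/2)=0.069191, s=sin(3.003100/2)=0.997603; N=√[2·2·2·2]=4.000000
k: max(0,(0)−(0))=0 … min(2+(0),2−(0))=2
  k=0: (−1)^0·4.0000/(4)·0.0692^4·0.9976^0 = +0.000023
  k=1: (−1)^1·4.0000/(1)·0.0692^2·0.9976^2 = -0.019058
  k=2: (−1)^2·4.0000/(4)·0.0692^0·0.9976^4 = +0.990448
d^2_{0,0}(3.0031) = +0.000023 -0.019058 +0.990448 = +0.971413

d=0.9714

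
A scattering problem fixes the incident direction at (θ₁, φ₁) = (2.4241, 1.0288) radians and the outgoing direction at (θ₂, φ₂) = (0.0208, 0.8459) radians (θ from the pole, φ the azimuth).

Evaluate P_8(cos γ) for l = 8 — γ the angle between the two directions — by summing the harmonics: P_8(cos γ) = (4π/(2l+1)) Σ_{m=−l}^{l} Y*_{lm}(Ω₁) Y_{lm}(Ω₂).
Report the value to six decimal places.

0.229169

Expand P_8 via completeness: Σ_{m} conj(Y_{8,m}) at Ω₁ times Y_{8,m} at Ω₂ —
  m=-8: (-0.00662 + 0.01674j) × (0.00000 - 0.00000j) = 0.00000 + 0.00000j  (running Σ = 0.00000 + 0.00000j)
  m=-7: (-0.05009 - 0.06557j) × (0.00000 + 0.00000j) = -0.00000 - 0.00000j  (running Σ = -0.00000 - 0.00000j)
  m=-6: (0.22716 - 0.02518j) × (0.00000 + 0.00000j) = 0.00000 + 0.00000j  (running Σ = 0.00000 + 0.00000j)
  m=-5: (-0.17370 + 0.37714j) × (-0.00000 + 0.00000j) = -0.00000 - 0.00000j  (running Σ = -0.00000 - 0.00000j)
  m=-4: (-0.25554 - 0.37579j) × (-0.00000 + 0.00000j) = 0.00000 + 0.00000j  (running Σ = 0.00000 + 0.00000j)
  m=-3: (0.15106 - 0.00835j) × (-0.00010 - 0.00007j) = -0.00002 - 0.00001j  (running Σ = -0.00002 - 0.00001j)
  m=-2: (0.14280 - 0.26979j) × (-0.00054 - 0.00442j) = -0.00127 - 0.00049j  (running Σ = -0.00129 - 0.00050j)
  m=-1: (0.16205 + 0.26912j) × (0.06779 - 0.07654j) = 0.03158 + 0.00584j  (running Σ = 0.03030 + 0.00535j)
  m=0: (0.21613 + 0.00000j) × (1.15407 + 0.00000j) = 0.24943 + 0.00000j  (running Σ = 0.27973 + 0.00535j)
  m=1: (-0.16205 + 0.26912j) × (-0.06779 - 0.07654j) = 0.03158 - 0.00584j  (running Σ = 0.31131 - 0.00050j)
  m=2: (0.14280 + 0.26979j) × (-0.00054 + 0.00442j) = -0.00127 + 0.00049j  (running Σ = 0.31004 - 0.00001j)
  m=3: (-0.15106 - 0.00835j) × (0.00010 - 0.00007j) = -0.00002 + 0.00001j  (running Σ = 0.31002 + 0.00000j)
  m=4: (-0.25554 + 0.37579j) × (-0.00000 - 0.00000j) = 0.00000 - 0.00000j  (running Σ = 0.31002 - 0.00000j)
  m=5: (0.17370 + 0.37714j) × (0.00000 + 0.00000j) = -0.00000 + 0.00000j  (running Σ = 0.31002 + 0.00000j)
  m=6: (0.22716 + 0.02518j) × (0.00000 - 0.00000j) = 0.00000 - 0.00000j  (running Σ = 0.31002 - 0.00000j)
  m=7: (0.05009 - 0.06557j) × (-0.00000 + 0.00000j) = -0.00000 + 0.00000j  (running Σ = 0.31002 + 0.00000j)
  m=8: (-0.00662 - 0.01674j) × (0.00000 + 0.00000j) = 0.00000 - 0.00000j  (running Σ = 0.31002 - 0.00000j)
Total Σ_m = 0.31002 - 0.00000j. Multiply by 0.739198: 0.22917 - 0.00000j. P_8(cos γ) = 0.229169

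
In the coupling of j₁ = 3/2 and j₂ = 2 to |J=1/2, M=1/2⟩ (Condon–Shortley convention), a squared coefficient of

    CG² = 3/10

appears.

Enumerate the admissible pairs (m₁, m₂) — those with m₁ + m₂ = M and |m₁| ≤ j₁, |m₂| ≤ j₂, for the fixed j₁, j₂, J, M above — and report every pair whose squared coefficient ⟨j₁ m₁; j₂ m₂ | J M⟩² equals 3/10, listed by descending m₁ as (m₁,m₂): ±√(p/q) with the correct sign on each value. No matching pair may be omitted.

Admissible pairs with m₁+m₂ = M = 1/2: (-3/2,2), (-1/2,1), (1/2,0), (3/2,-1)
  (m₁,m₂)=(3/2,-1): CG² = 1/10, CG = +√(1/10)
  (m₁,m₂)=(1/2,0): CG² = 1/5, CG = −√(1/5)
  (m₁,m₂)=(-1/2,1): CG² = 3/10, CG = +√(3/10)   ← matches the target
  (m₁,m₂)=(-3/2,2): CG² = 2/5, CG = −√(2/5)
Pairs with CG² = 3/10: (-1/2,1): +√(3/10)

(-1/2,1): +√(3/10)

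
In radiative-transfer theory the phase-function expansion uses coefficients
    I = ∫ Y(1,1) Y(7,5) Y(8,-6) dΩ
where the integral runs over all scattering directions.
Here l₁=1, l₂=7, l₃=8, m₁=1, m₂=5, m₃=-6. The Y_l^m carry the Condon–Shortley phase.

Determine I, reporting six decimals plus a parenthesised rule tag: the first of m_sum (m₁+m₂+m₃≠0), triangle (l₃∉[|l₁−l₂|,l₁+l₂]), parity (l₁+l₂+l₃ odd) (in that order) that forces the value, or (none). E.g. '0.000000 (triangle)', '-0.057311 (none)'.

0.291881 (none)

m-sum 0 ✓  L=16 even ✓  6≤8≤8 ✓
Π(2lᵢ+1) = 3×15×17 = 765
triangle coeff Δ(1,7,8) = 1/2040
Σ_t [0,0]: t=0:+1/25401600 = 1/25401600
(3j)²=8/255 [(1 7 8; 0 0 0)], sign=+1
Σ_t [0,0]: t=0:+1/1916006400 = 1/1916006400
(3j)²=91/2040 [(1 7 8; 1 5 -6)], sign=+1
⇒ 4πI² = 91/85
I = (+1)√(91/85/(4π)) = 0.29188132
No selection rule forces the value: the integral is nonzero (none).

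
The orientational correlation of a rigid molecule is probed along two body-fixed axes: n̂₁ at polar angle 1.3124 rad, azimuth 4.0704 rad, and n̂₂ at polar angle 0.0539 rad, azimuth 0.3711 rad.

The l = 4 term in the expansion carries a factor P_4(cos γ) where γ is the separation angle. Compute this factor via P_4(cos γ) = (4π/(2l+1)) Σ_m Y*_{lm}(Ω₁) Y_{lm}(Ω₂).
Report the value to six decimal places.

Term-by-term m-sum for l=4 (normalisation 4π/9 = 1.396263):
  term(m=-4) = -0.00000 + 0.00000j   from Y*(Ω₁)=-0.32474 - 0.20982j, Y(Ω₂)=0.00000 - 0.00000j
  term(m=-3) = 0.00001 - 0.00006j   from Y*(Ω₁)=0.27099 - 0.10051j, Y(Ω₂)=0.00009 - 0.00018j
  term(m=-2) = -0.00043 - 0.00089j   from Y*(Ω₁)=0.04803 - 0.16283j, Y(Ω₂)=0.00428 - 0.00392j
  term(m=-1) = 0.02554 + 0.01593j   from Y*(Ω₁)=0.17796 + 0.23803j, Y(Ω₂)=0.09439 - 0.03673j
  term(m=+0) = 0.10502 + 0.00000j   from Y*(Ω₁)=0.12592 + 0.00000j, Y(Ω₂)=0.83403 + 0.00000j
  term(m=+1) = 0.02554 - 0.01593j   from Y*(Ω₁)=-0.17796 + 0.23803j, Y(Ω₂)=-0.09439 - 0.03673j
  term(m=+2) = -0.00043 + 0.00089j   from Y*(Ω₁)=0.04803 + 0.16283j, Y(Ω₂)=0.00428 + 0.00392j
  term(m=+3) = 0.00001 + 0.00006j   from Y*(Ω₁)=-0.27099 - 0.10051j, Y(Ω₂)=-0.00009 - 0.00018j
  term(m=+4) = -0.00000 - 0.00000j   from Y*(Ω₁)=-0.32474 + 0.20982j, Y(Ω₂)=0.00000 + 0.00000j
Accumulated sum 0.15525 - 0.00000j; after 4π/(2l+1) scaling, 0.21677 - 0.00000j ⇒ P_4 = 0.216766

0.216766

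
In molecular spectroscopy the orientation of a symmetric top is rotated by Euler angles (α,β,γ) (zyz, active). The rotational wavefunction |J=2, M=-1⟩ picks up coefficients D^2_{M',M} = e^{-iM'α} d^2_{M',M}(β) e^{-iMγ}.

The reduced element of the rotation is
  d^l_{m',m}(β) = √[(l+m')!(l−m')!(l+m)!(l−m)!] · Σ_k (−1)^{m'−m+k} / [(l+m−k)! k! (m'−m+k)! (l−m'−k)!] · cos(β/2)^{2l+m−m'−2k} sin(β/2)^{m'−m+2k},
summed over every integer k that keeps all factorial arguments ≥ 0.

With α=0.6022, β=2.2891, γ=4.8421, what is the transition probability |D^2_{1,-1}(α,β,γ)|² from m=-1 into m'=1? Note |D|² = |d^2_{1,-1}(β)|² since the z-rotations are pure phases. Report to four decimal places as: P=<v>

First d^2_{1,-1}(β=2.2891), then the phase factors e^{-i(1)α} and e^{-i(-1)γ}:
Half-angle: c=0.413456, s=0.910524. N=√(6·1·1·6)=6.000000
Admissible k: 0..1 (factorial args all ≥0)
  k=0: (−1)^2·6.0000/(2)·0.4135^2·0.9105^2 = +0.425170
  k=1: (−1)^3·6.0000/(6)·0.4135^0·0.9105^4 = -0.687331
d^2_{1,-1}(2.2891) = +0.425170 -0.687331 = -0.262161
|D^2_{1,-1}|² = |d^2_{1,-1}(β)|² = (-0.262161)² = 0.068728 (the z-rotation phases have unit modulus)

P=0.0687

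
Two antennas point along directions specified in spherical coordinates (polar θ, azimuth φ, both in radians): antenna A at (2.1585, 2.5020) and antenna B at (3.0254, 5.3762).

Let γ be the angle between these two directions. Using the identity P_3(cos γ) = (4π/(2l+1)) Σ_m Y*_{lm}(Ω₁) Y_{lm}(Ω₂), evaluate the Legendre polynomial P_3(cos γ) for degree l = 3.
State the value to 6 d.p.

Summing Y*_{l m}(θ₁,φ₁)·Y_{l m}(θ₂,φ₂) over m ∈ [−3, 3]; prefactor 4π/(2·3+1) = 1.795196:
  [-3]  conj(Y_{3,-3})(Ω₁) = +0.082004+0.226066i ; Y_{3,-3}(Ω₂) = -0.000593+0.000265i ; Δ = -0.000109-0.000112i
  [-2]  conj(Y_{3,-2})(Ω₁) = -0.112827+0.375878i ; Y_{3,-2}(Ω₂) = +0.003285-0.013242i ; Δ = +0.004607+0.002729i
  [-1]  conj(Y_{3,-1})(Ω₁) = -0.115899+0.086218i ; Y_{3,-1}(Ω₂) = +0.090785+0.116060i ; Δ = -0.020528-0.005624i
  [+0]  conj(Y_{3,0})(Ω₁) = +0.302690-0.000000i ; Y_{3,0}(Ω₂) = -0.716412+0.000000i ; Δ = -0.216850+0.000000i
  [+1]  conj(Y_{3,1})(Ω₁) = +0.115899+0.086218i ; Y_{3,1}(Ω₂) = -0.090785+0.116060i ; Δ = -0.020528+0.005624i
  [+2]  conj(Y_{3,2})(Ω₁) = -0.112827-0.375878i ; Y_{3,2}(Ω₂) = +0.003285+0.013242i ; Δ = +0.004607-0.002729i
  [+3]  conj(Y_{3,3})(Ω₁) = -0.082004+0.226066i ; Y_{3,3}(Ω₂) = +0.000593+0.000265i ; Δ = -0.000109+0.000112i
Accumulated sum -0.248911+0.000000i; after 4π/(2l+1) scaling, -0.446845+0.000000i ⇒ P_3 = -0.446845

-0.446845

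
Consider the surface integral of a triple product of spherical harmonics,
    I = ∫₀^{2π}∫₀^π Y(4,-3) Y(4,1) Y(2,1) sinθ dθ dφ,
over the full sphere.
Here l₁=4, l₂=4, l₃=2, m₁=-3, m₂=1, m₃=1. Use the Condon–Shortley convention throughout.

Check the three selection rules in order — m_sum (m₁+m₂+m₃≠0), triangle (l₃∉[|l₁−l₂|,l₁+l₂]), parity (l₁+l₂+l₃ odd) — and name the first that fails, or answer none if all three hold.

m_sum

azimuthal sum: -3 + 1 + 1 = -1  ✗
0 ≤ 2 ≤ 8 (triangle on l)
L = 4 + 4 + 2 = 10 (even)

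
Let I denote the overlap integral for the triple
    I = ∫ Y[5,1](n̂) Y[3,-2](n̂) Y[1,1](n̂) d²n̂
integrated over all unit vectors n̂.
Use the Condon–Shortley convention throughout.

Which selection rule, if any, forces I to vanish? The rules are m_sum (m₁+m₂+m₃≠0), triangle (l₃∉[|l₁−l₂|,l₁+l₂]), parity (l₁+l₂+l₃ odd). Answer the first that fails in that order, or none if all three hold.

Σmᵢ = 0  ✓
l₃∈[|l₁−l₂|,l₁+l₂]=[2,8] required, l₃=1 fails  ✗
Σlᵢ = 9 ⇒ odd

triangle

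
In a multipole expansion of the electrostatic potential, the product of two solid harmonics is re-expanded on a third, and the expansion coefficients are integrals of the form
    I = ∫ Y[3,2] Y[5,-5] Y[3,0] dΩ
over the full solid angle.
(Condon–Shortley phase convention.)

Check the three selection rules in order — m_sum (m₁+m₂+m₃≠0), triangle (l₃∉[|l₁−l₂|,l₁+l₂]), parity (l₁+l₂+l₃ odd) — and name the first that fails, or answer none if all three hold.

azimuthal sum: 2 − 5 + 0 = -3  ✗
2 ≤ 3 ≤ 8 (triangle on l)
L = 3 + 5 + 3 = 11 (odd)

m_sum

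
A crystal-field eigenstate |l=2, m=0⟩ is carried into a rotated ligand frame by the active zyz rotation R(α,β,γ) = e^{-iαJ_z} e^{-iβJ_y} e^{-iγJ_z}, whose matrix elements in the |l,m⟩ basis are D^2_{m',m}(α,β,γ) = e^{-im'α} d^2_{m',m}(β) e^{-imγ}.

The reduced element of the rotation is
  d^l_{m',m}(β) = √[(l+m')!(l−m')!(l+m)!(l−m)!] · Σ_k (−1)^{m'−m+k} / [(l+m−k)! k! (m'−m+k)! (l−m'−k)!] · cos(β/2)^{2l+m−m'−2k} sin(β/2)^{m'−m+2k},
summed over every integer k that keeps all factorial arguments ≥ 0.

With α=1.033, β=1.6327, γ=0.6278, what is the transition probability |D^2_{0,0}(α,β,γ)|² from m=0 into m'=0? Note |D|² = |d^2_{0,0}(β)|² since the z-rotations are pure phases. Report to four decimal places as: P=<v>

D^2_{0,0}(1.0330,1.6327,0.6278) = e^{-i·0·1.0330}·d^2_{0,0}(1.6327)·e^{-i·0·0.6278}. Compute d first:
Half-angle: c=0.684885, s=0.728651. N=√(2·2·2·2)=4.000000
The bounds max(0,m−m')=0 and min(l+m,l−m')=2 give 3 terms
  k=0: (−1)^0·4.0000/(4)·0.6849^4·0.7287^0 = +0.220025
  k=1: (−1)^1·4.0000/(1)·0.6849^2·0.7287^2 = -0.996173
  k=2: (−1)^2·4.0000/(4)·0.6849^0·0.7287^4 = +0.281889
d^2_{0,0}(1.6327) = +0.220025 -0.996173 +0.281889 = -0.494259
|D^2_{0,0}|² = |d^2_{0,0}(β)|² = (-0.494259)² = 0.244292 (the z-rotation phases have unit modulus)

P=0.2443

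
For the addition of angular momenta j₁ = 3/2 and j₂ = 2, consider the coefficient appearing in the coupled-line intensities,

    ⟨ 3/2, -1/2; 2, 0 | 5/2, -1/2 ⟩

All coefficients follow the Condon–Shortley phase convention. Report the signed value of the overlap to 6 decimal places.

−√(3/35) = -0.292770

√[6·1!2!3!/7! · 1!2!2!2!2!3!] = √(48/35)
  +(−1)^0/∏(0,1,2,2,0,1)! = 1/4  (running 1/4)
  +(−1)^1/∏(1,0,1,1,1,2)! = -1/2  (running -1/4)
⟨..|..⟩ = √(48/35)·(-1/4) = -0.292770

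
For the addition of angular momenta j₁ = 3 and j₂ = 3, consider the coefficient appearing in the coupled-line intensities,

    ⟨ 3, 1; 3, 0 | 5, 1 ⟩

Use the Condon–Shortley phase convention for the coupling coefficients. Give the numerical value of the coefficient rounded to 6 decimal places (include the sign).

+√(5/42) = +0.345033

√[11·1!5!5!/12! · 4!2!3!3!6!4!] = √(69120/7)
  +(−1)^0/∏(0,1,2,3,3,2)! = 1/144  (running 1/144)
  +(−1)^1/∏(1,0,1,2,4,3)! = -1/288  (running 1/288)
⟨..|..⟩ = √(69120/7)·(1/288) = +0.345033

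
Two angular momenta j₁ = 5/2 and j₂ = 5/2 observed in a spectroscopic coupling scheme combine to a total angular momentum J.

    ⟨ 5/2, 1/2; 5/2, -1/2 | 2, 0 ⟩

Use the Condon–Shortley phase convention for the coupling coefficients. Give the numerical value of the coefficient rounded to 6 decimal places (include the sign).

triangle: 3!*2!*2!/8! = 24/40320
(j±m)!: 3!*2!*2!*3!*2!*2! = 576
prefactor² = (2J+1)*Δ*N² = 12/7
  k=0: +1/(0!*3!*2!*2!*0!*0!) = 1/24
  k=1: −1/(1!*2!*1!*1!*1!*1!) = -1/2
  k=2: +1/(2!*1!*0!*0!*2!*2!) = 1/8
Σ = -1/3  ⇒  CG² = 12/7*(-1/3)² = 4/21
CG = −√(4/21) = -0.436436

−√(4/21) ≈ -0.436436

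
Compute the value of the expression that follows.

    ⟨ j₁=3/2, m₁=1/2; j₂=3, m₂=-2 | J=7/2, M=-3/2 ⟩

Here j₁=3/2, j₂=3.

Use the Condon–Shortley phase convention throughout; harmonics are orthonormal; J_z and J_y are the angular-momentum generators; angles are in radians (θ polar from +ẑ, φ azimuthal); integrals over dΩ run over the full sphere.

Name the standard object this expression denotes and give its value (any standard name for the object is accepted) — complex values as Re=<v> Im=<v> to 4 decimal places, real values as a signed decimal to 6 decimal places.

Clebsch–Gordan coefficient, +√(3/7) ≈ +0.654654

This is a Clebsch–Gordan (vector-coupling) coefficient.
triangle: 1!·2!·5!/9! = 240/362880
(j±m)!: 2!·1!·1!·5!·2!·5! = 57600
prefactor² = (2J+1)·Δ·N² = 6400/21
  k=0: +1/(0!·1!·1!·1!·1!·4!) = 1/24
  k=1: −1/(1!·0!·0!·0!·2!·5!) = -1/240
Σ = 3/80  ⇒  CG² = 6400/21·(3/80)² = 3/7
CG = +√(3/7) = +0.654654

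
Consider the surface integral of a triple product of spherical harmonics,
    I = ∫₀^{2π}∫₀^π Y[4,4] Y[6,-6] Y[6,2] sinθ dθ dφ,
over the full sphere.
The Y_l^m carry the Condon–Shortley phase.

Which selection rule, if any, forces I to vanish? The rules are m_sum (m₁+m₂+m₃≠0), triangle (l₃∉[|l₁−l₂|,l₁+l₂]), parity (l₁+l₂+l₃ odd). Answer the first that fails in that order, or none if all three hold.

azimuthal sum: 4 − 6 + 2 = 0  ✓
2 ≤ 6 ≤ 10 (triangle on l)  ✓
L = 4 + 6 + 6 = 16 (even)  ✓

none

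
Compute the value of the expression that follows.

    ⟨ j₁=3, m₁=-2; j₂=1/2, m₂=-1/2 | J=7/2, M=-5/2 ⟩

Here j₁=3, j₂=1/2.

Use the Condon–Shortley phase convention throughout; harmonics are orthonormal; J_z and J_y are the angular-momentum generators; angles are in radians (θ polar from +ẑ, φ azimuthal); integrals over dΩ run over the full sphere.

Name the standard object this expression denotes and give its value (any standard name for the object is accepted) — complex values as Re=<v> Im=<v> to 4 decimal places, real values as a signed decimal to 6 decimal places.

Clebsch–Gordan coefficient, +√(6/7) ≈ +0.925820

This is a Clebsch–Gordan (vector-coupling) coefficient.
j₁+j₂−J=0  J+j₁−j₂=6  J−j₁+j₂=1  j₁+j₂+J+1=8
(j₁±m₁, j₂±m₂, J±M) = (1,5,0,1,1,6)
P² = 86400/7
sum k=0..0:
  [0] +1/120 = 1/120
S = 1/120
C² = P²·S² = 6/7 ; C = +0.925820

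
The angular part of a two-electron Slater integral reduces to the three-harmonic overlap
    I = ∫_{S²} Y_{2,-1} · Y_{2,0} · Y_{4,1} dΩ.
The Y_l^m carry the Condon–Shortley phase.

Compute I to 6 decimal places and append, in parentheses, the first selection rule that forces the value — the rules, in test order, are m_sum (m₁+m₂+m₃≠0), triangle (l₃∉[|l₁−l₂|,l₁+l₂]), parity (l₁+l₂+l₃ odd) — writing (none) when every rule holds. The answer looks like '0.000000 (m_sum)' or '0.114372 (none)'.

m-sum 0 ✓  L=8 even ✓  0≤4≤4 ✓
Π(2lᵢ+1) = 5×5×9 = 225
triangle coeff Δ(2,2,4) = 1/630
Σ_t [0,0]: t=0:+1/16 = 1/16
(3j)²=2/35 [(2 2 4; 0 0 0)], sign=+1
Σ_t [0,0]: t=0:+1/24 = 1/24
(3j)²=1/21 [(2 2 4; -1 0 1)], sign=-1
⇒ 4πI² = 30/49
I = (-1)√(30/49/(4π)) = -0.22072812
No selection rule forces the value: the integral is nonzero (none).

-0.220728 (none)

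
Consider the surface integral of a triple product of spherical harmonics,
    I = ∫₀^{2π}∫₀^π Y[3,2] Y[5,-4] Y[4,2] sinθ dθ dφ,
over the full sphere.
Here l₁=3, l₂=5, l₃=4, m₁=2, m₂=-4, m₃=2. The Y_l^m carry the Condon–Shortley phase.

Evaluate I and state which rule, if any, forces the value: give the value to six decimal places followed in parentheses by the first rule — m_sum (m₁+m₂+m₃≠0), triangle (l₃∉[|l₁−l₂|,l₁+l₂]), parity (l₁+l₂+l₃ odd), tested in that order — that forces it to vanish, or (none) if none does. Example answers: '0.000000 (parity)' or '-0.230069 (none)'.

0.143343 (none)

m-sum 0 ✓  L=12 even ✓  2≤4≤8 ✓
Π(2lᵢ+1) = 7×11×9 = 693
triangle coeff Δ(3,5,4) = 1/180180
Σ_t [1,3]: t=1:−1/576 t=2:+1/144 t=3:−1/576 = 1/288
(3j)²=20/1001 [(3 5 4; 0 0 0)], sign=+1
Σ_t [0,1]: t=0:+1/2880 t=1:−1/8640 = 1/4320
(3j)²=8/429 [(3 5 4; 2 -4 2)], sign=+1
⇒ 4πI² = 480/1859
I = (+1)√(480/1859/(4π)) = 0.14334284
No selection rule forces the value: the integral is nonzero (none).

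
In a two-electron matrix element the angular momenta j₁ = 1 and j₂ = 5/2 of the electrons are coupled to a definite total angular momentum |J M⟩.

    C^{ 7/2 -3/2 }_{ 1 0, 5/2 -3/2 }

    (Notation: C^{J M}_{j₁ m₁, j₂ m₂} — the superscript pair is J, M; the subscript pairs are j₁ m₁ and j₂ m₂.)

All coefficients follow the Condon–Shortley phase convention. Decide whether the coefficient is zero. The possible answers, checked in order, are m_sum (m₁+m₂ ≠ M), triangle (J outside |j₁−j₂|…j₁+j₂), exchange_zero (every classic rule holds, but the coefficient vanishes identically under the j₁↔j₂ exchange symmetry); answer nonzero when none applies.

nonzero

m-sum: m₁+m₂ = 0+(-3/2) = -3/2, M = -3/2  ✓
triangle: |j₁−j₂| = 3/2 ≤ J = 7/2 ≤ j₁+j₂ = 7/2  ✓
exchange: j₁≠j₂ or m₁≠m₂ — the exchange symmetry imposes no constraint here
value check: CG = +√(10/21) = +0.690066 ≠ 0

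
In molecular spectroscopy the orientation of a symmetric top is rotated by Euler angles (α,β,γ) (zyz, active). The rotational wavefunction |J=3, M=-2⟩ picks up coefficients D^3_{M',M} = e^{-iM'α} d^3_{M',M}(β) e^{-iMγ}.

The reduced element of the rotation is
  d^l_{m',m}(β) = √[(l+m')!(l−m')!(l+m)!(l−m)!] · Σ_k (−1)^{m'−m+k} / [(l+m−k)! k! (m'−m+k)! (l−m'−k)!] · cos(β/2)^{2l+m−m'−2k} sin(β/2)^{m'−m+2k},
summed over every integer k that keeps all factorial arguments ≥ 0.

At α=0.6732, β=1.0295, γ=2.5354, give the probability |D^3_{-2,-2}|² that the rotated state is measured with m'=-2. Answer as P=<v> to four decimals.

D^3_{-2,-2}(0.6732,1.0295,2.5354) = e^{-i·-2·0.6732}·d^3_{-2,-2}(1.0295)·e^{-i·-2·2.5354}. Compute d first:
Half-angle: c=0.870416, s=0.492317. N=√(1·120·1·120)=120.000000
k∈{0,1} keeps every argument non-negative
  k=0: (−1)^0·120.0000/(120)·0.8704^6·0.4923^0 = +0.434871
  k=1: (−1)^1·120.0000/(24)·0.8704^4·0.4923^2 = -0.695612
d^3_{-2,-2}(1.0295) = +0.434871 -0.695612 = -0.260741
|D^3_{-2,-2}|² = |d^3_{-2,-2}(β)|² = (-0.260741)² = 0.067986 (the z-rotation phases have unit modulus)

P=0.0680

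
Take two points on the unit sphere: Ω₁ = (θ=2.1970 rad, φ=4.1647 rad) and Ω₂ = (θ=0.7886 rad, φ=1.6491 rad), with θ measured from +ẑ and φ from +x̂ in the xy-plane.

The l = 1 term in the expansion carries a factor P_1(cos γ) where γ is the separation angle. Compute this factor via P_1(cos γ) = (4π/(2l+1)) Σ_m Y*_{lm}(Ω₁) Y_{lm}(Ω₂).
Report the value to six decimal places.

-0.878871

Expand P_1 via completeness: Σ_{m} conj(Y_{1,m}) at Ω₁ times Y_{1,m} at Ω₂ —
  term(m=-1) = (-0.055599, 0.040198)   from Y*(Ω₁)=(-0.145769, -0.238993), Y(Ω₂)=(-0.019171, -0.244331)
  term(m=+0) = (-0.098617, -0.000000)   from Y*(Ω₁)=(-0.286357, -0.000000), Y(Ω₂)=(0.344386, 0.000000)
  term(m=+1) = (-0.055599, -0.040198)   from Y*(Ω₁)=(0.145769, -0.238993), Y(Ω₂)=(0.019171, -0.244331)
Σ over m = (-0.209815, 0.000000); ×(4π/3) → (-0.878871, 0.000000). Real part: -0.878871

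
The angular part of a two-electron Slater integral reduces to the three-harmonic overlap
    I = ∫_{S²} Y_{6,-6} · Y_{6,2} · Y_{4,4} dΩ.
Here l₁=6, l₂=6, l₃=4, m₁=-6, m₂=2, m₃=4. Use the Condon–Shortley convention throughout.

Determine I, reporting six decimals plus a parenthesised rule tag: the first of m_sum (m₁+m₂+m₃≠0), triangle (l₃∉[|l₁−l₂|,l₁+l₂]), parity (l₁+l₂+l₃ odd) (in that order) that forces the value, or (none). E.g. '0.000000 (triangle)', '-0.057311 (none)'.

Checks pass: Σm=0; 16 even; l₃=4∈[0,12].
(2·6+1)(2·6+1)(2·4+1) = 1521
Δ: 8! 4! 4! / 17! → 1/15315300
sum: t=2:+1/829440 t=3:−1/25920 t=4:+1/9216 t=5:−1/25920 t=6:+1/829440 = 7/207360
3j²(6 6 4; 0 0 0) = Δ·Π!·Σ² = 28/2431  (sign +1)
sum: t=8:+1/23224320 = 1/23224320
3j²(6 6 4; -6 2 4) = Δ·Π!·Σ² = 1/442  (sign +1)
combine: 4πI² = 1521·28/2431·1/442 = 126/3179
take √, sign +1: I = 0.05616103
No selection rule forces the value: the integral is nonzero (none).

0.056161 (none)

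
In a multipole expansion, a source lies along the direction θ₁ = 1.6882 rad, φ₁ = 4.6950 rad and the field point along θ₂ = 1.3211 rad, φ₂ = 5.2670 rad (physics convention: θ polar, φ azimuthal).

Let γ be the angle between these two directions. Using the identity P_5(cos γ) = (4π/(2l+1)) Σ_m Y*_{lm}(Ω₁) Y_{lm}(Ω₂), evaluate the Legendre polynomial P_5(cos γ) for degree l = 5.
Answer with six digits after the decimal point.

-0.416088

Addition theorem: P_5(cos γ) = (4π/11) Σ_m Y*_{lm}(Ω₁) Y_{lm}(Ω₂), m = −5…5:
  [-5]  conj(Y_{5,-5})(Ω₁) = (-0.038935, -0.446682) ; Y_{5,-5}(Ω₂) = (0.142836, -0.369868) ; Δ = (-0.170775, -0.049402)
  [-4]  conj(Y_{5,-4})(Ω₁) = (-0.166830, 0.011623) ; Y_{5,-4}(Ω₂) = (-0.192906, -0.254999) ; Δ = (0.035146, 0.040299)
  [-3]  conj(Y_{5,-3})(Ω₁) = (-0.015487, -0.296602) ; Y_{5,-3}(Ω₂) = (0.141158, -0.013171) ; Δ = (-0.006093, -0.041664)
  [-2]  conj(Y_{5,-2})(Ω₁) = (-0.187619, 0.006528) ; Y_{5,-2}(Ω₂) = (0.143043, -0.287576) ; Δ = (-0.024961, 0.054889)
  [-1]  conj(Y_{5,-1})(Ω₁) = (-0.004490, -0.258197) ; Y_{5,-1}(Ω₂) = (0.036514, 0.058944) ; Δ = (0.015055, -0.009692)
  [+0]  conj(Y_{5,0})(Ω₁) = (-0.192489, -0.000000) ; Y_{5,0}(Ω₂) = (0.316753, 0.000000) ; Δ = (-0.060971, -0.000000)
  [+1]  conj(Y_{5,1})(Ω₁) = (0.004490, -0.258197) ; Y_{5,1}(Ω₂) = (-0.036514, 0.058944) ; Δ = (0.015055, 0.009692)
  [+2]  conj(Y_{5,2})(Ω₁) = (-0.187619, -0.006528) ; Y_{5,2}(Ω₂) = (0.143043, 0.287576) ; Δ = (-0.024961, -0.054889)
  [+3]  conj(Y_{5,3})(Ω₁) = (0.015487, -0.296602) ; Y_{5,3}(Ω₂) = (-0.141158, -0.013171) ; Δ = (-0.006093, 0.041664)
  [+4]  conj(Y_{5,4})(Ω₁) = (-0.166830, -0.011623) ; Y_{5,4}(Ω₂) = (-0.192906, 0.254999) ; Δ = (0.035146, -0.040299)
  [+5]  conj(Y_{5,5})(Ω₁) = (0.038935, -0.446682) ; Y_{5,5}(Ω₂) = (-0.142836, -0.369868) ; Δ = (-0.170775, 0.049402)
Σ over m = (-0.364224, 0.000000); ×(4π/11) → (-0.416088, 0.000000). Real part: -0.416088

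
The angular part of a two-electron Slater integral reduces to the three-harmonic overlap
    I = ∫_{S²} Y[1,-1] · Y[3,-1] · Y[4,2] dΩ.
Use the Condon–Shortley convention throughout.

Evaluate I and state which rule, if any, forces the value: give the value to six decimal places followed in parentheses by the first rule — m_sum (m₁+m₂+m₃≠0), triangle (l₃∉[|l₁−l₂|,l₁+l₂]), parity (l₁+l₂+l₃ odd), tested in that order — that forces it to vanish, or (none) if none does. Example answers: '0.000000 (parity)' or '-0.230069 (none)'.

0.238414 (none)

Rules hold: Σm=0, L=8 even, 2≤4≤4.
N = 3·7·9 = 189
Δ = 0!·2!·6!/9! = 1/252
Racah Σ t=0..0: t=0:+1/36 = 1/36
⇒ 3j(1 3 4; 0 0 0)² = 4/63, sgn +1
Racah Σ t=0..0: t=0:+1/96 = 1/96
⇒ 3j(1 3 4; -1 -1 2)² = 5/84, sgn +1
4πI² = N·(3j₀)²·(3jₘ)² = 5/7
I = +1·√(0.714286/4π) = 0.23841361
No selection rule forces the value: the integral is nonzero (none).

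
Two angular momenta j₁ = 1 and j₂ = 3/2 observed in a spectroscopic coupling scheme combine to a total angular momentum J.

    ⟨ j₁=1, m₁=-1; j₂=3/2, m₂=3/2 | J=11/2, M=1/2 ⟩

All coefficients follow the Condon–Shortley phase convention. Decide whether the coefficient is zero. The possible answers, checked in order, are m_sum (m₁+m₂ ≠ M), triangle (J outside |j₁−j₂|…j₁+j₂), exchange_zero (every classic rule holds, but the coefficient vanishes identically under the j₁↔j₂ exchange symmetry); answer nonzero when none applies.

m-sum: m₁+m₂ = -1+3/2 = 1/2, M = 1/2  ✓
triangle: need |j₁−j₂| ≤ J ≤ j₁+j₂, i.e. J ∈ [1/2, 5/2]; J = 11/2 is outside ✗ ⇒ coefficient is 0

triangle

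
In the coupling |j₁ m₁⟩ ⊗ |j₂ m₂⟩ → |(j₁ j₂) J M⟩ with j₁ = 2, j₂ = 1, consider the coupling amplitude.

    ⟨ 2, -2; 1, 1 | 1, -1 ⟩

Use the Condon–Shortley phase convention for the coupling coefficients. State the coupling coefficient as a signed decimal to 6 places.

+0.774597

triangle: 2!×2!×0!/5! = 4/120
(j±m)!: 0!×4!×2!×0!×0!×2! = 96
prefactor² = (2J+1)×Δ×N² = 48/5
  k=2: +1/(2!×0!×2!×0!×0!×0!) = 1/4
Σ = 1/4  ⇒  CG² = 48/5×(1/4)² = 3/5
CG = +√(3/5) = +0.774597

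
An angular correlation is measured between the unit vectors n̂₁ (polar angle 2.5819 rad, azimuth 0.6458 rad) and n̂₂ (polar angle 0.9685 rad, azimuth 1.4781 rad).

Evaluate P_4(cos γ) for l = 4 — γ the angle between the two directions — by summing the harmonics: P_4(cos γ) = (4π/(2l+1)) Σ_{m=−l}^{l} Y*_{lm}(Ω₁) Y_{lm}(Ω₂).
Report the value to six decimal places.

0.251044

Summing Y*_{l m}(θ₁,φ₁)·Y_{l m}(θ₂,φ₂) over m ∈ [−4, 4]; prefactor 4π/(2·4+1) = 1.396263:
  m=-4: Y*=-0.02982 + 0.01863j  Y=0.19018 + 0.07394j  product -0.00705 + 0.00134j
  m=-3: Y*=0.05690 - 0.14819j  Y=-0.10893 + 0.38154j  product 0.05034 + 0.03785j
  m=-2: Y*=0.10464 + 0.36501j  Y=-0.27835 - 0.05220j  product -0.01007 - 0.10706j
  m=-1: Y*=-0.34453 - 0.25964j  Y=-0.01540 + 0.16565j  product 0.04831 - 0.05307j
  m=+0: Y*=-0.05229 + 0.00000j  Y=-0.31982 + 0.00000j  product 0.01672 + 0.00000j
  m=+1: Y*=0.34453 - 0.25964j  Y=0.01540 + 0.16565j  product 0.04831 + 0.05307j
  m=+2: Y*=0.10464 - 0.36501j  Y=-0.27835 + 0.05220j  product -0.01007 + 0.10706j
  m=+3: Y*=-0.05690 - 0.14819j  Y=0.10893 + 0.38154j  product 0.05034 - 0.03785j
  m=+4: Y*=-0.02982 - 0.01863j  Y=0.19018 - 0.07394j  product -0.00705 - 0.00134j
Σ over m = 0.17980 - 0.00000j; ×(4π/9) → 0.25104 - 0.00000j. Real part: 0.251044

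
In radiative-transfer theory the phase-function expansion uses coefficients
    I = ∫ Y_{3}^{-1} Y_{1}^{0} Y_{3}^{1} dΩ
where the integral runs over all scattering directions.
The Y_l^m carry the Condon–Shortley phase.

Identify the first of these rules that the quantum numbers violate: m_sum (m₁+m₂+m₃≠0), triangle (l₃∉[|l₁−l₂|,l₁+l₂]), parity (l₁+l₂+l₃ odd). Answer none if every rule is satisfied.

parity

azimuthal sum: -1 + 0 + 1 = 0  ✓
2 ≤ 3 ≤ 4 (triangle on l)  ✓
L = 3 + 1 + 3 = 7 (odd)  ✗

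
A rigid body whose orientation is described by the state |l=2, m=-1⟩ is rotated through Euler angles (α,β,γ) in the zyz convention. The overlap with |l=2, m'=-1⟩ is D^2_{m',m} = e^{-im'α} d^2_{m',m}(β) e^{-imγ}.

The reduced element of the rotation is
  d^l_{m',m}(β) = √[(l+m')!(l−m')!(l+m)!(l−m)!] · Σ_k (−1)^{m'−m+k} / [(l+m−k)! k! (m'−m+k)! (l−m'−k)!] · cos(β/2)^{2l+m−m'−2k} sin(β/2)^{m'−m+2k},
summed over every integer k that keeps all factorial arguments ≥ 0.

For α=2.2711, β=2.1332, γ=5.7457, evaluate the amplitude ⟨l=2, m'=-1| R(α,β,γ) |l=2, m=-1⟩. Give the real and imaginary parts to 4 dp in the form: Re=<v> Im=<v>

D^2_{-1,-1}(2.2711,2.1332,5.7457) = e^{-i·-1·2.2711}·d^2_{-1,-1}(2.1332)·e^{-i·-1·5.7457}. Compute d first:
With c≡cos(β/2)=0.483104 and s≡sin(β/2)=0.875563, N=[1·6·1·6]^{1/2}=6.000000
k: max(0,(-1)−(-1))=0 … min(2+(-1),2−(-1))=1
  k=0: (−1)^0·6.0000/(6)·0.4831^4·0.8756^0 = +0.054471
  k=1: (−1)^1·6.0000/(2)·0.4831^2·0.8756^2 = -0.536756
d^2_{-1,-1}(2.1332) = +0.054471 -0.536756 = -0.482286
D = (-0.644450+0.764647i)·(-0.482286)·(+0.858999-0.511977i) = +0.078178-0.475907i

Re=0.0782 Im=-0.4759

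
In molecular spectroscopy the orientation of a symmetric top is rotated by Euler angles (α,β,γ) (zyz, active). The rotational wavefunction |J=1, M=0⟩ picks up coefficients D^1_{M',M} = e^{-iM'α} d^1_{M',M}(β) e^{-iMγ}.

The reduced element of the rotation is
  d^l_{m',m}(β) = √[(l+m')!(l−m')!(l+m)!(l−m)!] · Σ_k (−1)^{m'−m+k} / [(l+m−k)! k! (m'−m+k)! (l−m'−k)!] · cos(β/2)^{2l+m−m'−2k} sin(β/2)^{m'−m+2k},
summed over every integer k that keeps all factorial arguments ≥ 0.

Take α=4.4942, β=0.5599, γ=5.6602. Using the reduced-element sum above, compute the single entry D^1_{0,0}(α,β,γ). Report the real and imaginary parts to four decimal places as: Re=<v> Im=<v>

D^1_{0,0}(4.4942,0.5599,5.6602) = e^{-i·0·4.4942}·d^1_{0,0}(0.5599)·e^{-i·0·5.6602}. Compute d first:
With c≡cos(β/2)=0.961069 and s≡sin(β/2)=0.276308, N=[1·1·1·1]^{1/2}=1.000000
k∈{0,1} keeps every argument non-negative
  k=0: (−1)^0·1.0000/(1)·0.9611^2·0.2763^0 = +0.923654
  k=1: (−1)^1·1.0000/(1)·0.9611^0·0.2763^2 = -0.076346
d^1_{0,0}(0.5599) = +0.923654 -0.076346 = +0.847308
Attach z-rotation phases: D = e^{-i(0)(4.4942)}·(+0.847308)·e^{-i(0)(5.6602)} = +0.847308+0.000000i

Re=0.8473 Im=0.0000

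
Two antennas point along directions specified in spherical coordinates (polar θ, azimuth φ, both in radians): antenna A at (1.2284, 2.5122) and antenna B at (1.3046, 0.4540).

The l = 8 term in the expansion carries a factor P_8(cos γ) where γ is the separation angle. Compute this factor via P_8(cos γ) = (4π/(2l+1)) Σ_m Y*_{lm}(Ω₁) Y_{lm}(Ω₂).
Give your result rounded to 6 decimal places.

Summing Y*_{l m}(θ₁,φ₁)·Y_{l m}(θ₂,φ₂) over m ∈ [−8, 8]; prefactor 4π/(2·8+1) = 0.739198:
  m=-8: (0.101322, 0.302955) × (-0.341293, 0.182220) = (-0.089785, -0.084933)  (running Σ = (-0.089785, -0.084933))
  m=-7: (0.137482, -0.434207) × (-0.421692, 0.015359) = (-0.051306, 0.185213)  (running Σ = (-0.141091, 0.100280))
  m=-6: (-0.146269, 0.107718) × (-0.010554, -0.004683) = (0.002048, -0.000452)  (running Σ = (-0.139043, 0.099828))
  m=-5: (-0.265035, 0.001423) × (0.225779, 0.268488) = (-0.060221, -0.070837)  (running Σ = (-0.199264, 0.028990))
  m=-4: (0.238802, 0.171937) × (0.034719, 0.138744) = (-0.015564, 0.039102)  (running Σ = (-0.214828, 0.068092))
  m=-3: (0.043196, 0.131500) × (0.059345, -0.280084) = (0.039395, -0.004295)  (running Σ = (-0.175434, 0.063798))
  m=-2: (0.097311, -0.301696) × (0.119386, -0.152942) = (-0.034525, -0.050901)  (running Σ = (-0.209958, 0.012897))
  m=-1: (0.064978, -0.047316) × (-0.227109, 0.110829) = (-0.009513, 0.017947)  (running Σ = (-0.219471, 0.030844))
  m=0: (-0.319321, -0.000000) × (-0.207549, 0.000000) = (0.066275, 0.000000)  (running Σ = (-0.153197, 0.030844))
  m=1: (-0.064978, -0.047316) × (0.227109, 0.110829) = (-0.009513, -0.017947)  (running Σ = (-0.162710, 0.012897))
  m=2: (0.097311, 0.301696) × (0.119386, 0.152942) = (-0.034525, 0.050901)  (running Σ = (-0.197234, 0.063798))
  m=3: (-0.043196, 0.131500) × (-0.059345, -0.280084) = (0.039395, 0.004295)  (running Σ = (-0.157840, 0.068092))
  m=4: (0.238802, -0.171937) × (0.034719, -0.138744) = (-0.015564, -0.039102)  (running Σ = (-0.173404, 0.028990))
  m=5: (0.265035, 0.001423) × (-0.225779, 0.268488) = (-0.060221, 0.070837)  (running Σ = (-0.233626, 0.099828))
  m=6: (-0.146269, -0.107718) × (-0.010554, 0.004683) = (0.002048, 0.000452)  (running Σ = (-0.231577, 0.100280))
  m=7: (-0.137482, -0.434207) × (0.421692, 0.015359) = (-0.051306, -0.185213)  (running Σ = (-0.282883, -0.084933))
  m=8: (0.101322, -0.302955) × (-0.341293, -0.182220) = (-0.089785, 0.084933)  (running Σ = (-0.372668, 0.000000))
Accumulated sum (-0.372668, 0.000000); after 4π/(2l+1) scaling, (-0.275476, 0.000000) ⇒ P_8 = -0.275476

-0.275476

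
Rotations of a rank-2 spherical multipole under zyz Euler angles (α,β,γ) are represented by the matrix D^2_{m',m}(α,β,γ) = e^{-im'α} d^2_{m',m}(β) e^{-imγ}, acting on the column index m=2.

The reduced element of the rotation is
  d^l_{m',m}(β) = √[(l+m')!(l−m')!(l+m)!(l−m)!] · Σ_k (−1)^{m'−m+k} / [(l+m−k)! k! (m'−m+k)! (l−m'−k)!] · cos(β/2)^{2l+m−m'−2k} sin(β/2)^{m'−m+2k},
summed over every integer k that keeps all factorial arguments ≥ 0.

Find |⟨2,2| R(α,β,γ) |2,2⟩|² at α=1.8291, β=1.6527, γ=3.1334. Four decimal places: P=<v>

P=0.0444

Split into d^2_{2,2}(β=1.6527) × two z-phases.
Half-angle: c=0.677565, s=0.735463. N=√(24·1·24·1)=24.000000
Admissible k: 0..0 (factorial args all ≥0)
  k=0: (−1)^0·24.0000/(24)·0.6776^4·0.7355^0 = +0.210767
d^2_{2,2}(1.6527) = +0.210767
|D^2_{2,2}|² = |d^2_{2,2}(β)|² = (+0.210767)² = 0.044423 (the z-rotation phases have unit modulus)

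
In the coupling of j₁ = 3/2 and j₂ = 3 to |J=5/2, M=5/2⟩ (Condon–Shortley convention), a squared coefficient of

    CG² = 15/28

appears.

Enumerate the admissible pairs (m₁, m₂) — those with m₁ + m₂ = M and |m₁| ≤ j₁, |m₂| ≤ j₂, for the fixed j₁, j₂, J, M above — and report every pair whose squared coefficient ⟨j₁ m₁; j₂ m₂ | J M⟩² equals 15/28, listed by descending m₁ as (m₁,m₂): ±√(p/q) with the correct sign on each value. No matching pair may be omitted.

Admissible pairs with m₁+m₂ = M = 5/2: (-1/2,3), (1/2,2), (3/2,1)
  (m₁,m₂)=(3/2,1): CG² = 3/28, CG = +√(3/28)
  (m₁,m₂)=(1/2,2): CG² = 5/14, CG = −√(5/14)
  (m₁,m₂)=(-1/2,3): CG² = 15/28, CG = +√(15/28)   ← matches the target
Pairs with CG² = 15/28: (-1/2,3): +√(15/28)

(-1/2,3): +√(15/28)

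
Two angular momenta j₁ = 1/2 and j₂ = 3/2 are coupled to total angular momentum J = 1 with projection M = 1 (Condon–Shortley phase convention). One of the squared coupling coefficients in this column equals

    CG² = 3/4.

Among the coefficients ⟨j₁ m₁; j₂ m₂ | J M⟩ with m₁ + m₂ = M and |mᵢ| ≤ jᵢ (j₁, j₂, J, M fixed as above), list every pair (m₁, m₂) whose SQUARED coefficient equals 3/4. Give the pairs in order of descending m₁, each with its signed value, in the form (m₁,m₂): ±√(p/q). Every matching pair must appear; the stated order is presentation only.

(-1/2,3/2): −√(3/4)

Admissible pairs with m₁+m₂ = M = 1: (-1/2,3/2), (1/2,1/2)
  (m₁,m₂)=(1/2,1/2): CG² = 1/4, CG = +√(1/4)
  (m₁,m₂)=(-1/2,3/2): CG² = 3/4, CG = −√(3/4)   ← matches the target
Pairs with CG² = 3/4: (-1/2,3/2): −√(3/4)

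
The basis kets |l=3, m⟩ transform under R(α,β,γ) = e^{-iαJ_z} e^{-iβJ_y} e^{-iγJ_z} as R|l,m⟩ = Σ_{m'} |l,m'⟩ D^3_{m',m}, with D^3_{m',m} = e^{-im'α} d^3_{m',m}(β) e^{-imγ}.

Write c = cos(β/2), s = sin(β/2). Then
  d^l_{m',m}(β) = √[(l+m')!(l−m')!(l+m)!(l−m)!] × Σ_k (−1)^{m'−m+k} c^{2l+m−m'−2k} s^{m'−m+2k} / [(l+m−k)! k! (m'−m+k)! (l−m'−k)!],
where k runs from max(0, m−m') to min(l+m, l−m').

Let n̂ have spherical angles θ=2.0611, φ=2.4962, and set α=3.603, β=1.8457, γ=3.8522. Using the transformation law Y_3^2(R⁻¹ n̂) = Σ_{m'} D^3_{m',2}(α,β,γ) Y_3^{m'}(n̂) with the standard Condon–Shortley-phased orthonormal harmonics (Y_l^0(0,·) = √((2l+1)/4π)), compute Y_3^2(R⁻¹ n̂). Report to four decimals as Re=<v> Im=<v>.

Need the full column D^3_{m',2} for m'=−3..3 at α=3.6030, β=1.8457, γ=3.8522.
cos(β/2)=0.603550, sin(β/2)=0.797325
d^3_{-3,2}: single k=5 term ⇒ +0.476394;  D = -0.476068+0.017619i
d^3_{-2,2}: k∈[4..5] ⇒ +0.736103 -0.256928 = +0.479174;  D = +0.420882-0.229055i
d^3_{-1,2}: k∈[3..4] ⇒ +0.704817 -0.615021 = +0.089796;  D = -0.051514+0.073550i
d^3_{0,2}: k∈[2..3] ⇒ +0.462046 -0.806360 = -0.344314;  D = -0.051311+0.340469i
d^3_{1,2}: k∈[1..2] ⇒ +0.201931 -0.704817 = -0.502886;  D = -0.154284-0.478635i
d^3_{2,2}: k∈[0..1] ⇒ +0.048337 -0.421788 = -0.373451;  D = +0.260838+0.267263i
d^3_{3,2}: single k=0 term ⇒ -0.156415;  D = -0.147660-0.051595i
Y_3^{m'}(θ=2.0611,φ=2.4962) and Σ D·Y over m':
  (-0.4761+0.0176i)·(+0.1024-0.2675i)  (+0.4209-0.2291i)·(-0.1035-0.3599i)  (-0.0515+0.0735i)·(-0.0248-0.0186i)  (-0.0513+0.3405i)·(+0.3324+0.0000i)  (-0.1543-0.4786i)·(+0.0248-0.0186i)  (+0.2608+0.2673i)·(-0.1035+0.3599i)  (-0.1477-0.0516i)·(-0.1024-0.2675i)
Y_3^2(R⁻¹ n̂) = -0.319065+0.215717i

Re=-0.3191 Im=0.2157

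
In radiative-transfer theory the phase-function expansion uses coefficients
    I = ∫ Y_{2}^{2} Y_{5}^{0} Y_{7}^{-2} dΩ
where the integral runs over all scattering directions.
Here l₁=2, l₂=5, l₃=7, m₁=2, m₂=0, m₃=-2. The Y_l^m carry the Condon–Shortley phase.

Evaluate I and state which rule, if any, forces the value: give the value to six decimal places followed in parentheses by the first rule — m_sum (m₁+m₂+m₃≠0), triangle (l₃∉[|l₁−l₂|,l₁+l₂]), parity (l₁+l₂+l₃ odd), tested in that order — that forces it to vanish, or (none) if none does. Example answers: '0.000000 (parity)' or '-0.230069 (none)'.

0.127204 (none)

Checks pass: Σm=0; 14 even; l₃=7∈[3,7].
(2·2+1)(2·5+1)(2·7+1) = 825
Δ: 0! 4! 10! / 15! → 1/15015
sum: t=0:+1/57600 = 1/57600
3j²(2 5 7; 0 0 0) = Δ·Π!·Σ² = 21/715  (sign -1)
sum: t=0:+1/345600 = 1/345600
3j²(2 5 7; 2 0 -2) = Δ·Π!·Σ² = 6/715  (sign -1)
combine: 4πI² = 825·21/715·6/715 = 378/1859
take √, sign +1: I = 0.12720415
No selection rule forces the value: the integral is nonzero (none).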